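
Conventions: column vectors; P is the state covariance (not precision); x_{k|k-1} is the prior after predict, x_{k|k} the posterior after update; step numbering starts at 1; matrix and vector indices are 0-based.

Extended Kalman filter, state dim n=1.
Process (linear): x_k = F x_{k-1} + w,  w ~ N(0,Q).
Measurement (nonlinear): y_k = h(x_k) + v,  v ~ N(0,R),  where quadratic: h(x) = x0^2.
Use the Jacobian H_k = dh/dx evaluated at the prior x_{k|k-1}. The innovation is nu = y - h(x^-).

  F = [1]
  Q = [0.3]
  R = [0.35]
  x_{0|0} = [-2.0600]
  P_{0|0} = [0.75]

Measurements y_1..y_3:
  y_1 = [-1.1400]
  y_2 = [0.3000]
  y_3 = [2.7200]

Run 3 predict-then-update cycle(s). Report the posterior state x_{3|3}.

step 1: x^-=[-2.0600]  P^-=[1.0500]  H_jac=[-4.1200]  S=[18.1731]  K=[-0.2380]  nu=[-5.3836]  x^+=[-0.7785]  P^+=[0.0202]
step 2: x^-=[-0.7785]  P^-=[0.3202]  H_jac=[-1.5569]  S=[1.1262]  K=[-0.4427]  nu=[-0.3060]  x^+=[-0.6430]  P^+=[0.0995]
step 3: x^-=[-0.6430]  P^-=[0.3995]  H_jac=[-1.2860]  S=[1.0107]  K=[-0.5083]  nu=[2.3065]  x^+=[-1.8155]  P^+=[0.1383]

x_post = [-1.8155]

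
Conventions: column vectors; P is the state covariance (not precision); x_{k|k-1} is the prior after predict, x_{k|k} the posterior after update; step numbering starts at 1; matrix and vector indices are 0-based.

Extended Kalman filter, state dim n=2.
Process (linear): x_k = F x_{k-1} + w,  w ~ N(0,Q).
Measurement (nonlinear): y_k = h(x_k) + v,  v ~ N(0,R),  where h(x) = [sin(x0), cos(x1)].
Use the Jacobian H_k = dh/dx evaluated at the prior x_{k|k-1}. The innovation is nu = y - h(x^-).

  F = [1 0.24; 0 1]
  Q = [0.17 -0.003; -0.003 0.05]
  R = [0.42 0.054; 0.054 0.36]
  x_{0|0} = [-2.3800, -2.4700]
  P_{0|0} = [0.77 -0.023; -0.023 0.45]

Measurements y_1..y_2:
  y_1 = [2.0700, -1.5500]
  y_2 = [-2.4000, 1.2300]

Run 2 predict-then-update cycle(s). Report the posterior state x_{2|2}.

x_post = [-7.0298, -3.0219]

step 1: x^-=[-2.9728, -2.4700]  P^-=[0.9549 0.0820; 0.0820 0.5000]  H_jac=[-0.9858 0.0000; 0.0000 0.6222]  S=[1.3479 0.0037; 0.0037 0.5536]  K=[-0.6986 0.0968; -0.0615 0.5624]  nu=[2.2380, -0.7672]  x^+=[-4.6106, -3.0391]  P^+=[0.2923 -0.0046; -0.0046 0.3201]
step 2: x^-=[-5.3400, -3.0391]  P^-=[0.4786 0.0692; 0.0692 0.3701]  H_jac=[0.5872 0.0000; 0.0000 0.1023]  S=[0.5850 0.0582; 0.0582 0.3639]  K=[0.4861 -0.0582; 0.0601 0.0944]  nu=[-3.2095, 2.2248]  x^+=[-7.0298, -3.0219]  P^+=[0.3424 0.0517; 0.0517 0.3640]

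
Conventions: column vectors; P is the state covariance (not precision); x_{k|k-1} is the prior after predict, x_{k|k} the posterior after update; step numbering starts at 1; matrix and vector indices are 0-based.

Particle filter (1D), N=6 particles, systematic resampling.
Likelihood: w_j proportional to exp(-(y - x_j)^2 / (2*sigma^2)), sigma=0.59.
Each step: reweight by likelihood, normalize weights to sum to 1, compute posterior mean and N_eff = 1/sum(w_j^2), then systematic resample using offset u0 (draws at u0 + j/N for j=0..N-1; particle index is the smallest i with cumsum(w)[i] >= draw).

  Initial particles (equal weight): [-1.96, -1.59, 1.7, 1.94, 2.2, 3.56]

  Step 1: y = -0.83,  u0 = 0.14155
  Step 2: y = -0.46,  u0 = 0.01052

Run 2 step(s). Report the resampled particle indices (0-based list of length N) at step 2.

step 1: w=[0.2680, 0.7318, 0.0002, 0.0000, 0.0000, 0.0000]  mean=-1.6885  Neff=1.6465  idx=[0, 1, 1, 1, 1, 1]
step 2: w=[0.0471, 0.1906, 0.1906, 0.1906, 0.1906, 0.1906]  mean=-1.6074  Neff=5.4401  idx=[0, 1, 2, 3, 4, 5]

resampled_idx = [0, 1, 2, 3, 4, 5]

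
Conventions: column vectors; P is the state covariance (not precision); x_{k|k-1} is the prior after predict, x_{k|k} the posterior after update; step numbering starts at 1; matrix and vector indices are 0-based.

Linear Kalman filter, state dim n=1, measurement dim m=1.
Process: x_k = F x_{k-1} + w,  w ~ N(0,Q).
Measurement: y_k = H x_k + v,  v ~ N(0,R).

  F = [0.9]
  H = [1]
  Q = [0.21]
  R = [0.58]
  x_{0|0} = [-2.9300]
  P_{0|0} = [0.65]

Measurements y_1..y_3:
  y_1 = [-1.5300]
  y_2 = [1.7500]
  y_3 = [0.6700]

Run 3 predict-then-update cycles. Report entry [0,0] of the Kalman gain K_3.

K[0,0] = 0.4206

step 1: x^-=[-2.6370]  P^-=[0.7365]  S=[1.3165]  K=[0.5594]  nu=[1.1070]  x^+=[-2.0177]  P^+=[0.3245]
step 2: x^-=[-1.8159]  P^-=[0.4728]  S=[1.0528]  K=[0.4491]  nu=[3.5659]  x^+=[-0.2145]  P^+=[0.2605]
step 3: x^-=[-0.1930]  P^-=[0.4210]  S=[1.0010]  K=[0.4206]  nu=[0.8630]  x^+=[0.1699]  P^+=[0.2439]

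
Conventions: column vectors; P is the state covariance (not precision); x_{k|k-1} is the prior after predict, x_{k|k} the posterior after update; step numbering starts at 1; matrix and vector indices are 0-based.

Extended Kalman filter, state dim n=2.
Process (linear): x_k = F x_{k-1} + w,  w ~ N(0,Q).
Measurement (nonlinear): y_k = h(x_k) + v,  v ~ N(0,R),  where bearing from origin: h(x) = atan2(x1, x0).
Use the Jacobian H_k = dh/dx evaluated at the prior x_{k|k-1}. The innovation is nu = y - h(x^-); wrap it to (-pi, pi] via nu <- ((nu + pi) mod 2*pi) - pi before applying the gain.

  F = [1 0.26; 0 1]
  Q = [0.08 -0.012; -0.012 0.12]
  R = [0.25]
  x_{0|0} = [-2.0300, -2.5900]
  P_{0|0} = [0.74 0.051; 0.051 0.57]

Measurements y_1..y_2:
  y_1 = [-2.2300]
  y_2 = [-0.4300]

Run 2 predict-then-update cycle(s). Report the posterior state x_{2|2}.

step 1: x^-=[-2.7034, -2.5900]  P^-=[0.8851 0.1872; 0.1872 0.6900]  H_jac=[0.1848 -0.1929]  S=[0.2925]  K=[0.4356; -0.3367]  nu=[0.1476]  x^+=[-2.6391, -2.6397]  P^+=[0.8295 0.2301; 0.2301 0.6568]
step 2: x^-=[-3.3254, -2.6397]  P^-=[1.0736 0.3889; 0.3889 0.7768]  H_jac=[0.1464 -0.1845]  S=[0.2784]  K=[0.3070; -0.3102]  nu=[2.0406]  x^+=[-2.6990, -3.2726]  P^+=[1.0474 0.4154; 0.4154 0.7501]

x_post = [-2.6990, -3.2726]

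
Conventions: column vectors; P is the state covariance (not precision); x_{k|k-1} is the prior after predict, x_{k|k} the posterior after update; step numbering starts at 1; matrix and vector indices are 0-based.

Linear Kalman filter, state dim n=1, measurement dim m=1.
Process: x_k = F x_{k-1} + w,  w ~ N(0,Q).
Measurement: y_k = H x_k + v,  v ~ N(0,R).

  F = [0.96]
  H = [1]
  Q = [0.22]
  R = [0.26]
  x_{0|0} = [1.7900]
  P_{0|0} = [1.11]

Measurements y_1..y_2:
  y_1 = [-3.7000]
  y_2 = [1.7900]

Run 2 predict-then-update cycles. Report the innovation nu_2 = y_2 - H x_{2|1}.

innov = [4.4422]

step 1: x^-=[1.7184]  P^-=[1.2430]  S=[1.5030]  K=[0.8270]  nu=[-5.4184]  x^+=[-2.7627]  P^+=[0.2150]
step 2: x^-=[-2.6522]  P^-=[0.4182]  S=[0.6782]  K=[0.6166]  nu=[4.4422]  x^+=[0.0869]  P^+=[0.1603]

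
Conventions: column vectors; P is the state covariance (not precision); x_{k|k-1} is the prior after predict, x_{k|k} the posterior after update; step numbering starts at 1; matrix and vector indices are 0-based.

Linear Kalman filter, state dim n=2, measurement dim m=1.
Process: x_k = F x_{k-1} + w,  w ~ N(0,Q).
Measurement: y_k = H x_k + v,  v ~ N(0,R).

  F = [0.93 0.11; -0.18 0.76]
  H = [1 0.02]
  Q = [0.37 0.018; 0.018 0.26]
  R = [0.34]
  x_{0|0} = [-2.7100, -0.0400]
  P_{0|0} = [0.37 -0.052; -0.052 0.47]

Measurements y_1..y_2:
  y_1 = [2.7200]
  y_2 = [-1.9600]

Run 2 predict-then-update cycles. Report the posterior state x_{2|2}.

step 1: x^-=[-2.5247, 0.4574]  P^-=[0.6851 -0.0404; -0.0404 0.5577]  S=[1.0237]  K=[0.6684; -0.0285]  nu=[5.2356]  x^+=[0.9749, 0.3080]  P^+=[0.2277 -0.0208; -0.0208 0.5569]
step 2: x^-=[0.9405, 0.0586]  P^-=[0.5694 0.0121; 0.0121 0.5947]  S=[0.9101]  K=[0.6259; 0.0264]  nu=[-2.9017]  x^+=[-0.8756, -0.0180]  P^+=[0.2129 -0.0029; -0.0029 0.5941]

x_post = [-0.8756, -0.0180]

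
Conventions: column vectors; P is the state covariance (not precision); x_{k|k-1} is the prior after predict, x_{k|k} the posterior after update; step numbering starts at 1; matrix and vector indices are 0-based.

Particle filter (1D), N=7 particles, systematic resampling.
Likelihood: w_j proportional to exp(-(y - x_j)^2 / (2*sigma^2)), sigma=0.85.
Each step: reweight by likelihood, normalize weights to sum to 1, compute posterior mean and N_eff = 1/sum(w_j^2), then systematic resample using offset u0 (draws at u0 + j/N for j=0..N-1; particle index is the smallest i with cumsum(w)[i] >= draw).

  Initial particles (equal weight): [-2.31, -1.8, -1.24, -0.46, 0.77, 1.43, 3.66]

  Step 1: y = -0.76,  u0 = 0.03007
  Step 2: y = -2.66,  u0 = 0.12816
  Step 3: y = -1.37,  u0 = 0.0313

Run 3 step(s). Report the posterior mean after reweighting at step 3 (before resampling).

post_mean = -1.7031

step 1: w=[0.0705, 0.1759, 0.3171, 0.3494, 0.0736, 0.0135, 0.0000]  mean=-0.9576  Neff=3.7857  idx=[0, 1, 2, 2, 3, 3, 3]
step 2: w=[0.4336, 0.2829, 0.1169, 0.1169, 0.0166, 0.0166, 0.0166]  mean=-1.8236  Neff=3.3763  idx=[0, 0, 0, 1, 1, 3, 6]
step 3: w=[0.1098, 0.1098, 0.1098, 0.1781, 0.1781, 0.2001, 0.1141]  mean=-1.7031  Neff=6.5480  idx=[0, 1, 2, 3, 4, 5, 6]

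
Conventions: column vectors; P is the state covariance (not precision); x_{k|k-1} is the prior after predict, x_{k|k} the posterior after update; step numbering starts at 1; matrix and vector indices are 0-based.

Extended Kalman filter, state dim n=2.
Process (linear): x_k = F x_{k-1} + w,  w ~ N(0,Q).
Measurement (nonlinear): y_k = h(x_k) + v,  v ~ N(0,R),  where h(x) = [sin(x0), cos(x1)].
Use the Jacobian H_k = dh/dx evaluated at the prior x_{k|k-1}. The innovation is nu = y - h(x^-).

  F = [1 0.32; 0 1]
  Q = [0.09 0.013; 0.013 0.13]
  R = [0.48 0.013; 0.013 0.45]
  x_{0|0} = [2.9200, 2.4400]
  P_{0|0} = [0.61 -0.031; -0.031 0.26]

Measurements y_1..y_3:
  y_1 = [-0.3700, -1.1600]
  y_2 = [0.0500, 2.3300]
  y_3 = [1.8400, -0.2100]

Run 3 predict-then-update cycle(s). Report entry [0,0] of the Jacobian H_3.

step 1: x^-=[3.7008, 2.4400]  P^-=[0.7068 0.0652; 0.0652 0.3900]  H_jac=[-0.8477 0.0000; 0.0000 -0.6454]  S=[0.9879 0.0487; 0.0487 0.6125]  K=[-0.6055 -0.0206; -0.0358 -0.4081]  nu=[0.1605, -0.3962]  x^+=[3.6118, 2.5959]  P^+=[0.3432 0.0266; 0.0266 0.2853]
step 2: x^-=[4.4425, 2.5959]  P^-=[0.4794 0.1308; 0.1308 0.4153]  H_jac=[-0.2666 0.0000; 0.0000 -0.5190]  S=[0.5141 0.0311; 0.0311 0.5618]  K=[-0.2421 -0.1075; -0.0448 -0.3811]  nu=[1.0138, 3.1848]  x^+=[3.8548, 1.3368]  P^+=[0.4411 0.0992; 0.0992 0.3316]
step 3: x^-=[4.2826, 1.3368]  P^-=[0.6286 0.2183; 0.2183 0.4616]  H_jac=[-0.4167 0.0000; 0.0000 -0.9727]  S=[0.5892 0.1015; 0.1015 0.8868]  K=[-0.4115 -0.1924; -0.0686 -0.4985]  nu=[2.7490, -0.4419]  x^+=[3.2365, 1.3686]  P^+=[0.4799 0.0945; 0.0945 0.2315]

H_jac[0,0] = -0.4167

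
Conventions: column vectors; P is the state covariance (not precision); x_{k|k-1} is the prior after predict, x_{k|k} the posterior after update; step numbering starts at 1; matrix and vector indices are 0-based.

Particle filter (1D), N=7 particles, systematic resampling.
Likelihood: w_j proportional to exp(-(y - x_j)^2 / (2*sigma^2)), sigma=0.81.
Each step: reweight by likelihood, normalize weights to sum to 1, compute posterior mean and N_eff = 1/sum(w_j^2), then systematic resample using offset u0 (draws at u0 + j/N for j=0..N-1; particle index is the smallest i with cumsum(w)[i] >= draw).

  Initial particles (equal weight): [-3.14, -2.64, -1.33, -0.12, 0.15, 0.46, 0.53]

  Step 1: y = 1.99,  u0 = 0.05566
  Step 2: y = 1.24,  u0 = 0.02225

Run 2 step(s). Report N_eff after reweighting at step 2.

N_eff = 6.4843

step 1: w=[0.0000, 0.0000, 0.0005, 0.0708, 0.1596, 0.3539, 0.4151]  mean=0.3976  Neff=3.0478  idx=[3, 4, 5, 5, 6, 6, 6]
step 2: w=[0.0618, 0.1024, 0.1593, 0.1593, 0.1724, 0.1724, 0.1724]  mean=0.4286  Neff=6.4843  idx=[0, 2, 2, 3, 4, 5, 6]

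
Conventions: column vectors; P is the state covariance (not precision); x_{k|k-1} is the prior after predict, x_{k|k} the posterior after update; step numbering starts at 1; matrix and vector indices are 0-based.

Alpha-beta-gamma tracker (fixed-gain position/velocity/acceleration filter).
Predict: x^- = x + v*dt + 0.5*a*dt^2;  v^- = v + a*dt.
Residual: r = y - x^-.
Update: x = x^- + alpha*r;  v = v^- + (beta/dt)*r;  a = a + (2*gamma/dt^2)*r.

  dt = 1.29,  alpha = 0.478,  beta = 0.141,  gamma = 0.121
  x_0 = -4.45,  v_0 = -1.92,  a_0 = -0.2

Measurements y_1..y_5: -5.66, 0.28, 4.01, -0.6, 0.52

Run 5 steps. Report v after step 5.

v_post = 6.2118

step 1: x_pred=-7.0932  r=1.4332  x^+=-6.4081  v^+=-2.0213  a^+=0.0084
step 2: x_pred=-9.0087  r=9.2887  x^+=-4.5687  v^+=-0.9952  a^+=1.3592
step 3: x_pred=-4.7216  r=8.7316  x^+=-0.5479  v^+=1.7126  a^+=2.6290
step 4: x_pred=3.8488  r=-4.4488  x^+=1.7223  v^+=4.6177  a^+=1.9820
step 5: x_pred=9.3283  r=-8.8083  x^+=5.1179  v^+=6.2118  a^+=0.7011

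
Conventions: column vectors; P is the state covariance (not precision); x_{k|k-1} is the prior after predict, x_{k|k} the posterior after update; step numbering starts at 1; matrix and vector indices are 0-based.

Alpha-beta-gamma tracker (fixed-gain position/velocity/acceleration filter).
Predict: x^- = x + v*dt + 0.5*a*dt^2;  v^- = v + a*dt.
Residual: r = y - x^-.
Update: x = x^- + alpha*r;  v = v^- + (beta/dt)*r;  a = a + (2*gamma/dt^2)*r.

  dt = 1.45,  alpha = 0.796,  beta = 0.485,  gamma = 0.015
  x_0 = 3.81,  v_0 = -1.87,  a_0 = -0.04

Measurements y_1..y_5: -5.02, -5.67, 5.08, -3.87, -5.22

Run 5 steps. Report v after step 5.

v_post = -1.3435

step 1: x_pred=1.0565  r=-6.0764  x^+=-3.7804  v^+=-3.9605  a^+=-0.1267
step 2: x_pred=-9.6563  r=3.9863  x^+=-6.4832  v^+=-2.8108  a^+=-0.0698
step 3: x_pred=-10.6323  r=15.7123  x^+=1.8747  v^+=2.3434  a^+=0.1544
step 4: x_pred=5.4349  r=-9.3049  x^+=-1.9718  v^+=-0.5451  a^+=0.0216
step 5: x_pred=-2.7395  r=-2.4805  x^+=-4.7140  v^+=-1.3435  a^+=-0.0138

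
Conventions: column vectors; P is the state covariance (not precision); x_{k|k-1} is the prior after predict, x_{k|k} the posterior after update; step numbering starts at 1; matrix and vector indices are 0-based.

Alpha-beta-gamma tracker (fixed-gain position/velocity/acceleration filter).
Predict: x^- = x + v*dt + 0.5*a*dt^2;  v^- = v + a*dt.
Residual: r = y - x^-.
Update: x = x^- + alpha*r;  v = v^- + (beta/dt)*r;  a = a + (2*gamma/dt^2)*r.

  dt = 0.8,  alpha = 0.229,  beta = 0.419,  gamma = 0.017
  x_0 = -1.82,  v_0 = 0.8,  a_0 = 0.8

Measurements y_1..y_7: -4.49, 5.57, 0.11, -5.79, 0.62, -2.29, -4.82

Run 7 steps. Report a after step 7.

step 1: x_pred=-0.9240  r=-3.5660  x^+=-1.7406  v^+=-0.4277  a^+=0.6106
step 2: x_pred=-1.8874  r=7.4574  x^+=-0.1796  v^+=3.9666  a^+=1.0067
step 3: x_pred=3.3158  r=-3.2058  x^+=2.5816  v^+=3.0929  a^+=0.8364
step 4: x_pred=5.3236  r=-11.1136  x^+=2.7786  v^+=-2.0587  a^+=0.2460
step 5: x_pred=1.2104  r=-0.5904  x^+=1.0752  v^+=-2.1711  a^+=0.2146
step 6: x_pred=-0.5930  r=-1.6970  x^+=-0.9816  v^+=-2.8882  a^+=0.1245
step 7: x_pred=-3.2523  r=-1.5677  x^+=-3.6113  v^+=-3.6097  a^+=0.0412

a_post = 0.0412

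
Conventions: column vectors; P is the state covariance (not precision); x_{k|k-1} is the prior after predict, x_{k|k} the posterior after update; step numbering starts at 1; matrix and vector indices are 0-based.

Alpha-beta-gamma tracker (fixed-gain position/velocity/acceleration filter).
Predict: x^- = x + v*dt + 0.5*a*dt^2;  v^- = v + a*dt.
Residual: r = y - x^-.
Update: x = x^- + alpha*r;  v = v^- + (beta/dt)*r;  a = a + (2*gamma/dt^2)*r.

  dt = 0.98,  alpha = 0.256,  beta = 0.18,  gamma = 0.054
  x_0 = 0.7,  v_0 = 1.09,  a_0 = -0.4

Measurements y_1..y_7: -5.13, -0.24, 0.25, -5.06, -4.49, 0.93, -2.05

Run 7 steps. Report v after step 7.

step 1: x_pred=1.5761  r=-6.7061  x^+=-0.1406  v^+=-0.5337  a^+=-1.1541
step 2: x_pred=-1.2179  r=0.9779  x^+=-0.9676  v^+=-1.4852  a^+=-1.0442
step 3: x_pred=-2.9244  r=3.1744  x^+=-2.1118  v^+=-1.9254  a^+=-0.6872
step 4: x_pred=-4.3286  r=-0.7314  x^+=-4.5159  v^+=-2.7331  a^+=-0.7694
step 5: x_pred=-7.5638  r=3.0738  x^+=-6.7769  v^+=-2.9226  a^+=-0.4238
step 6: x_pred=-9.8446  r=10.7746  x^+=-7.0863  v^+=-1.3589  a^+=0.7879
step 7: x_pred=-8.0396  r=5.9896  x^+=-6.5063  v^+=0.5134  a^+=1.4614

v_post = 0.5134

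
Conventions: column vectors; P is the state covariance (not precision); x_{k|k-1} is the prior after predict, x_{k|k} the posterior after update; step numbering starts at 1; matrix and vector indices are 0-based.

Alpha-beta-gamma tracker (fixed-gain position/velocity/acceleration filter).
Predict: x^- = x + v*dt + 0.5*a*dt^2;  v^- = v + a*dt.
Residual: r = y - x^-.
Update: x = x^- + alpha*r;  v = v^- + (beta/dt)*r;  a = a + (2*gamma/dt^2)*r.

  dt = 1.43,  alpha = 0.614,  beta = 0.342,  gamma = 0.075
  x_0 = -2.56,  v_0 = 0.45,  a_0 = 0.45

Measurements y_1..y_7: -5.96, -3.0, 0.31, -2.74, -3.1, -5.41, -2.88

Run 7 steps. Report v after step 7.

step 1: x_pred=-1.4564  r=-4.5036  x^+=-4.2216  v^+=0.0164  a^+=0.1196
step 2: x_pred=-4.0758  r=1.0758  x^+=-3.4153  v^+=0.4448  a^+=0.1986
step 3: x_pred=-2.5762  r=2.8862  x^+=-0.8041  v^+=1.4190  a^+=0.4103
step 4: x_pred=1.6446  r=-4.3846  x^+=-1.0475  v^+=0.9571  a^+=0.0886
step 5: x_pred=0.4117  r=-3.5117  x^+=-1.7445  v^+=0.2440  a^+=-0.1689
step 6: x_pred=-1.5683  r=-3.8417  x^+=-3.9271  v^+=-0.9164  a^+=-0.4507
step 7: x_pred=-5.6984  r=2.8184  x^+=-3.9679  v^+=-0.8869  a^+=-0.2440

v_post = -0.8869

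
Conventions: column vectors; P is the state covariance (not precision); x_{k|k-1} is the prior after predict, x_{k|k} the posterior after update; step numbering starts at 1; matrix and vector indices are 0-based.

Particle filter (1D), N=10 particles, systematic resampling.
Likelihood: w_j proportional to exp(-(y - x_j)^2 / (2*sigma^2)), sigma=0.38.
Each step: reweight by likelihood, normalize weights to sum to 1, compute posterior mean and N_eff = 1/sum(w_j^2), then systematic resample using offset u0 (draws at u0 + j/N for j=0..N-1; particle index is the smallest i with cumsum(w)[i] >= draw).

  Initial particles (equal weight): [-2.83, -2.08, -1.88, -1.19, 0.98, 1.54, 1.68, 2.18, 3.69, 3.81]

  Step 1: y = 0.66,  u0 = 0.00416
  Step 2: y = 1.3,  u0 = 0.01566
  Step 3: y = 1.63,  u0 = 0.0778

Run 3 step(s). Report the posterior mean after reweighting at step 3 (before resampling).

step 1: w=[0.0000, 0.0000, 0.0000, 0.0000, 0.8796, 0.0858, 0.0342, 0.0004, 0.0000, 0.0000]  mean=1.0525  Neff=1.2785  idx=[4, 4, 4, 4, 4, 4, 4, 4, 4, 5]
step 2: w=[0.0983, 0.0983, 0.0983, 0.0983, 0.0983, 0.0983, 0.0983, 0.0983, 0.0983, 0.1149]  mean=1.0443  Neff=9.9755  idx=[0, 1, 2, 3, 4, 5, 6, 7, 8, 9]
step 3: w=[0.0758, 0.0758, 0.0758, 0.0758, 0.0758, 0.0758, 0.0758, 0.0758, 0.0758, 0.3181]  mean=1.1582  Neff=6.5414  idx=[1, 2, 3, 4, 6, 7, 8, 9, 9, 9]

post_mean = 1.1582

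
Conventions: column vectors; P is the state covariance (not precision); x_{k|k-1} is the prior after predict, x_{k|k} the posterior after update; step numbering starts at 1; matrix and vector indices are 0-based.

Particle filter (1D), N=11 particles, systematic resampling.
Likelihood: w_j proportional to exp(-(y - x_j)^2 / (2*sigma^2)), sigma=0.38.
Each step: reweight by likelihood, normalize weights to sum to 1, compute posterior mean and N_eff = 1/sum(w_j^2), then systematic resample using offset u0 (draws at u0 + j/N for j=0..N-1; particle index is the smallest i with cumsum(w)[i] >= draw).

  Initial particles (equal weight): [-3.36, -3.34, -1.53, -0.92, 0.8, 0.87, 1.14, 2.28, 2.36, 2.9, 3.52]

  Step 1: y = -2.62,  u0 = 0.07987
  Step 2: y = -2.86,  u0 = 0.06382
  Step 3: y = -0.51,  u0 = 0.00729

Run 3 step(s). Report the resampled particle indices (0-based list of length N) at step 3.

step 1: w=[0.4514, 0.4994, 0.0491, 0.0001, 0.0000, 0.0000, 0.0000, 0.0000, 0.0000, 0.0000, 0.0000]  mean=-3.2598  Neff=2.1953  idx=[0, 0, 0, 0, 0, 1, 1, 1, 1, 1, 2]
step 2: w=[0.0966, 0.0966, 0.0966, 0.0966, 0.0966, 0.1033, 0.1033, 0.1033, 0.1033, 0.1033, 0.0005]  mean=-3.3487  Neff=9.9985  idx=[0, 1, 2, 3, 4, 5, 6, 7, 7, 8, 9]
step 3: w=[0.0720, 0.0720, 0.0720, 0.0720, 0.0720, 0.1067, 0.1067, 0.1067, 0.1067, 0.1067, 0.1067]  mean=-3.3472  Neff=10.6167  idx=[0, 1, 2, 3, 5, 5, 6, 7, 8, 9, 10]

resampled_idx = [0, 1, 2, 3, 5, 5, 6, 7, 8, 9, 10]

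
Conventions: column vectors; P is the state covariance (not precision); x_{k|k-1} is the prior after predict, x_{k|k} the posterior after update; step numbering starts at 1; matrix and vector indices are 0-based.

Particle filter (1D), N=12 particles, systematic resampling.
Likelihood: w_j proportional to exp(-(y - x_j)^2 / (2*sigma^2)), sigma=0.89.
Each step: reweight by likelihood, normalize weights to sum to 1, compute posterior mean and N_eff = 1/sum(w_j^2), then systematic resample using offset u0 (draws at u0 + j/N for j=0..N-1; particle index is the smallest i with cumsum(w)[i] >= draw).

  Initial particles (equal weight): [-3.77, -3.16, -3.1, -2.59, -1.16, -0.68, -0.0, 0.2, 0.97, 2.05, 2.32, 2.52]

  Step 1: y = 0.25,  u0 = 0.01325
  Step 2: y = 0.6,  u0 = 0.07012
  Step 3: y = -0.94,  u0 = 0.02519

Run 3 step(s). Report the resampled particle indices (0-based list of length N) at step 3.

step 1: w=[0.0000, 0.0002, 0.0002, 0.0016, 0.0753, 0.1529, 0.2538, 0.2636, 0.1903, 0.0342, 0.0177, 0.0102]  mean=0.1773  Neff=4.9808  idx=[4, 5, 5, 6, 6, 6, 7, 7, 7, 8, 8, 8]
step 2: w=[0.0163, 0.0408, 0.0408, 0.0915, 0.0915, 0.0915, 0.1038, 0.1038, 0.1038, 0.1054, 0.1054, 0.1054]  mean=0.2945  Neff=10.5977  idx=[2, 3, 4, 5, 6, 7, 7, 8, 9, 10, 11, 11]
step 3: w=[0.1981, 0.1184, 0.1184, 0.1184, 0.0910, 0.0910, 0.0910, 0.0910, 0.0207, 0.0207, 0.0207, 0.0207]  mean=0.0183  Neff=8.6108  idx=[0, 0, 0, 1, 2, 3, 3, 4, 5, 6, 7, 9]

resampled_idx = [0, 0, 0, 1, 2, 3, 3, 4, 5, 6, 7, 9]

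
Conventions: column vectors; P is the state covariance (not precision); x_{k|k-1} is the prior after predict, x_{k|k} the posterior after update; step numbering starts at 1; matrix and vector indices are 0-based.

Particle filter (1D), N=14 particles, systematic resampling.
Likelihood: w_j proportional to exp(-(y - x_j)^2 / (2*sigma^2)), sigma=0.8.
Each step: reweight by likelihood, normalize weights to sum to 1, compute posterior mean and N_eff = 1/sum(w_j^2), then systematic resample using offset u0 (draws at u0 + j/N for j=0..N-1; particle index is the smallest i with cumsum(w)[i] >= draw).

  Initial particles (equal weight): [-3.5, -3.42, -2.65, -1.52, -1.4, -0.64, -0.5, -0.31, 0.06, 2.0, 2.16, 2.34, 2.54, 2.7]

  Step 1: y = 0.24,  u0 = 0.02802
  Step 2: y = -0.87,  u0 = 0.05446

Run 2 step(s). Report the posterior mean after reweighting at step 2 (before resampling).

step 1: w=[0.0000, 0.0000, 0.0004, 0.0263, 0.0362, 0.1617, 0.1930, 0.2338, 0.2887, 0.0263, 0.0166, 0.0094, 0.0047, 0.0026]  mean=-0.2173  Neff=4.8896  idx=[4, 5, 5, 6, 6, 6, 7, 7, 7, 8, 8, 8, 8, 9]
step 2: w=[0.0819, 0.0979, 0.0979, 0.0917, 0.0917, 0.0917, 0.0798, 0.0798, 0.0798, 0.0519, 0.0519, 0.0519, 0.0519, 0.0002]  mean=-0.4389  Neff=12.3483  idx=[0, 1, 2, 2, 3, 4, 5, 6, 6, 7, 8, 9, 11, 12]

post_mean = -0.4389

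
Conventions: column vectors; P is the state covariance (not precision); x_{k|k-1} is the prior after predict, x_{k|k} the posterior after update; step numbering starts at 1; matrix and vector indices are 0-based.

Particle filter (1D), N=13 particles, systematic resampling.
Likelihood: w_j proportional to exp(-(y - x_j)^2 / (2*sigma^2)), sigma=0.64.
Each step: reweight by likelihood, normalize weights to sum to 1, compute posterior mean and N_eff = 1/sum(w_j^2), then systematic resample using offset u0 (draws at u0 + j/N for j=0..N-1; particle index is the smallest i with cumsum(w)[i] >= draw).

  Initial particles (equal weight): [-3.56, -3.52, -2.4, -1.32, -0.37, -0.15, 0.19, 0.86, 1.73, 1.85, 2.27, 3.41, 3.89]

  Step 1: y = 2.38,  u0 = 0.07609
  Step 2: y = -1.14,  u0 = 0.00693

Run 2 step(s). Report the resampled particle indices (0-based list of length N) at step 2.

resampled_idx = [0, 0, 0, 1, 1, 1, 2, 2, 2, 3, 3, 4, 5]

step 1: w=[0.0000, 0.0000, 0.0000, 0.0000, 0.0000, 0.0002, 0.0011, 0.0221, 0.2219, 0.2638, 0.3662, 0.1018, 0.0230]  mean=2.1588  Neff=3.7839  idx=[8, 8, 8, 9, 9, 9, 10, 10, 10, 10, 10, 11, 12]
step 2: w=[0.2298, 0.2298, 0.2298, 0.0974, 0.0974, 0.0974, 0.0037, 0.0037, 0.0037, 0.0037, 0.0037, 0.0000, 0.0000]  mean=1.7750  Neff=5.3479  idx=[0, 0, 0, 1, 1, 1, 2, 2, 2, 3, 3, 4, 5]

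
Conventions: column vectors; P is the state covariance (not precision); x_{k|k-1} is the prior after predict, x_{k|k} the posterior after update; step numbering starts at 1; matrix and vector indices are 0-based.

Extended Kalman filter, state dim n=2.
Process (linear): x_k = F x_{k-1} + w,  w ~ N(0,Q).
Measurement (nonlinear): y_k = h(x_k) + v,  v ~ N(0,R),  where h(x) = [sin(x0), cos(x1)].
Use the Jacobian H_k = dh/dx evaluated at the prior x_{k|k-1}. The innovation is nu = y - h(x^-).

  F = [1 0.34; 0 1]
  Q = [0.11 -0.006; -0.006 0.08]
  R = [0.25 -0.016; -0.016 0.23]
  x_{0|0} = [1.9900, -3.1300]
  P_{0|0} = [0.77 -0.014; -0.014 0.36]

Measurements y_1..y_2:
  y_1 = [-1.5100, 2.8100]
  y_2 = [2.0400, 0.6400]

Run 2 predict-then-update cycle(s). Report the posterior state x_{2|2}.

x_post = [-4.4434, -4.3986]

step 1: x^-=[0.9258, -3.1300]  P^-=[0.9121 0.1024; 0.1024 0.4400]  H_jac=[0.6012 0.0000; 0.0000 0.0116]  S=[0.5797 -0.0153; -0.0153 0.2301]  K=[0.9478 0.0681; 0.1070 0.0293]  nu=[-2.3091, 3.8099]  x^+=[-1.0031, -3.2655]  P^+=[0.3923 0.0437; 0.0437 0.4333]
step 2: x^-=[-2.1134, -3.2655]  P^-=[0.5821 0.1850; 0.1850 0.5133]  H_jac=[-0.5163 0.0000; 0.0000 -0.1236]  S=[0.4052 -0.0042; -0.0042 0.2378]  K=[-0.7429 -0.1092; -0.2386 -0.2709]  nu=[2.8964, 1.6323]  x^+=[-4.4434, -4.3986]  P^+=[0.3563 0.1071; 0.1071 0.4733]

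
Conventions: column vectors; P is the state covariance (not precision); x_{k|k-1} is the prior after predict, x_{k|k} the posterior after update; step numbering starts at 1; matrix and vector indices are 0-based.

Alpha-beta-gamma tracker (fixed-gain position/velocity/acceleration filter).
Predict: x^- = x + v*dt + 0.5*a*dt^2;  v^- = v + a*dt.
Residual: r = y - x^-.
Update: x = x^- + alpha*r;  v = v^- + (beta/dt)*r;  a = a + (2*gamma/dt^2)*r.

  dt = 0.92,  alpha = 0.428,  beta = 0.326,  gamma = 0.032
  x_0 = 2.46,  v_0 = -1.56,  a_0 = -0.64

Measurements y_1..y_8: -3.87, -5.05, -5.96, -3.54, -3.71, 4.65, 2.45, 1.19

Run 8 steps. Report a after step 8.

step 1: x_pred=0.7540  r=-4.6240  x^+=-1.2251  v^+=-3.7873  a^+=-0.9896
step 2: x_pred=-5.1282  r=0.0782  x^+=-5.0947  v^+=-4.6700  a^+=-0.9837
step 3: x_pred=-9.8075  r=3.8475  x^+=-8.1608  v^+=-4.2117  a^+=-0.6928
step 4: x_pred=-12.3287  r=8.7887  x^+=-8.5672  v^+=-1.7348  a^+=-0.0282
step 5: x_pred=-10.1751  r=6.4651  x^+=-7.4081  v^+=0.5301  a^+=0.4606
step 6: x_pred=-6.7254  r=11.3754  x^+=-1.8567  v^+=4.9847  a^+=1.3208
step 7: x_pred=3.2882  r=-0.8382  x^+=2.9294  v^+=5.9028  a^+=1.2574
step 8: x_pred=8.8922  r=-7.7022  x^+=5.5956  v^+=4.3304  a^+=0.6750

a_post = 0.6750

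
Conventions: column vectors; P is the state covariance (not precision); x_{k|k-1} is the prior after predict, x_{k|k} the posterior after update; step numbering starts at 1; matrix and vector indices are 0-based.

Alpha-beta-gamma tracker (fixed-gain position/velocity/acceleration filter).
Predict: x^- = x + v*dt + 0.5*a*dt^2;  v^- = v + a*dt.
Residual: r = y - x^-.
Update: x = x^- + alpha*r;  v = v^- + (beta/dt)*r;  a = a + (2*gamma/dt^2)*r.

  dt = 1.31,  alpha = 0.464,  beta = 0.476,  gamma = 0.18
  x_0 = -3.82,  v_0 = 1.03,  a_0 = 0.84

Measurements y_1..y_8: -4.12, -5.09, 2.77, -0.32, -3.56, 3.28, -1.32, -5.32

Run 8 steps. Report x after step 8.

x_post = -3.8548

step 1: x_pred=-1.7499  r=-2.3701  x^+=-2.8496  v^+=1.2692  a^+=0.3428
step 2: x_pred=-0.8928  r=-4.1972  x^+=-2.8403  v^+=0.1932  a^+=-0.5377
step 3: x_pred=-3.0485  r=5.8185  x^+=-0.3487  v^+=1.6031  a^+=0.6829
step 4: x_pred=2.3373  r=-2.6573  x^+=1.1043  v^+=1.5322  a^+=0.1255
step 5: x_pred=3.2192  r=-6.7792  x^+=0.0736  v^+=-0.7667  a^+=-1.2966
step 6: x_pred=-2.0433  r=5.3233  x^+=0.4267  v^+=-0.5310  a^+=-0.1799
step 7: x_pred=-0.4233  r=-0.8967  x^+=-0.8394  v^+=-1.0925  a^+=-0.3680
step 8: x_pred=-2.5864  r=-2.7336  x^+=-3.8548  v^+=-2.5679  a^+=-0.9415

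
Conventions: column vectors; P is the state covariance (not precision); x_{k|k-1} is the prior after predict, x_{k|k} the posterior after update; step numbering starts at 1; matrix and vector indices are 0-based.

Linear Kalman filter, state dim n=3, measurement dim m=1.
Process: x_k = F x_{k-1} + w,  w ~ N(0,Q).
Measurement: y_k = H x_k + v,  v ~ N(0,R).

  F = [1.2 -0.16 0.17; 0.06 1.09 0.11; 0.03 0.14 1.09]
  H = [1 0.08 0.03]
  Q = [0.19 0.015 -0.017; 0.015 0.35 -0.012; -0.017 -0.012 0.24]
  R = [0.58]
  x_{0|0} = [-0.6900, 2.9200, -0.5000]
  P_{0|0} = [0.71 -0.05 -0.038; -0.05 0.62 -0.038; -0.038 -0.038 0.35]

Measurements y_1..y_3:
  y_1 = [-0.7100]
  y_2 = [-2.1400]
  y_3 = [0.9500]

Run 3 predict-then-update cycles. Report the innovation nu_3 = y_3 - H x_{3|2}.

step 1: x^-=[-1.3802, 3.0864, -0.1569]  P^-=[1.2442 -0.1122 0.0072; -0.1122 1.0773 0.0755; 0.0072 0.0755 0.6541]  S=[1.8145]  K=[0.6809; -0.0131; 0.0181]  nu=[0.4280]  x^+=[-1.0888, 3.0808, -0.1492]  P^+=[0.4030 -0.0960 -0.0152; -0.0960 1.0769 0.0759; -0.0152 0.0759 0.6535]
step 2: x^-=[-1.8248, 3.2763, 0.2361]  P^-=[0.8434 -0.2457 0.0475; -0.2457 1.6443 0.3178; 0.0475 0.3178 1.0593]  S=[1.3999]  K=[0.5894; -0.0747; 0.0748]  nu=[-0.5843]  x^+=[-2.1693, 3.3200, 0.1924]  P^+=[0.3570 -0.1840 -0.0142; -0.1840 1.6365 0.3256; -0.0142 0.3256 1.0515]
step 3: x^-=[-3.1016, 3.5098, 0.6094]  P^-=[0.8235 -0.4114 0.0563; -0.4114 2.3622 0.7477; 0.0563 0.7477 1.6185]  S=[1.3612]  K=[0.5820; -0.1469; 0.1210]  nu=[3.7526]  x^+=[-0.9175, 2.9585, 1.0633]  P^+=[0.3624 -0.2950 -0.0396; -0.2950 2.3328 0.7719; -0.0396 0.7719 1.5986]

innov = [3.7526]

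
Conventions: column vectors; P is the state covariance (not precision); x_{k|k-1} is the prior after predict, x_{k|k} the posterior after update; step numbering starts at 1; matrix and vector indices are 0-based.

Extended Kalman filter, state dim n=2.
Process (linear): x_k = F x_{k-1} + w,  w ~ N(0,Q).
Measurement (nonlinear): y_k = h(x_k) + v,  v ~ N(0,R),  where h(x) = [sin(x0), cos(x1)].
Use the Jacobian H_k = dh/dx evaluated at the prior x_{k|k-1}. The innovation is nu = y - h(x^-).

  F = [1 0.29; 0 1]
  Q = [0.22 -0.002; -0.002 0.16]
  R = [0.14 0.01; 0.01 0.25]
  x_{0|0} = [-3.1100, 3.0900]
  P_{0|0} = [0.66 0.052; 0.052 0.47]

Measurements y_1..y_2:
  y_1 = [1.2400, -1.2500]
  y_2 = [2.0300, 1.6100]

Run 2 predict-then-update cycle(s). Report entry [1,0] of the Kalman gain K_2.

step 1: x^-=[-2.2139, 3.0900]  P^-=[0.9497 0.1863; 0.1863 0.6300]  H_jac=[-0.5997 0.0000; 0.0000 -0.0516]  S=[0.4815 0.0158; 0.0158 0.2517]  K=[-1.1839 0.0360; -0.2283 -0.1148]  nu=[2.0402, -0.2513]  x^+=[-4.6384, 2.6532]  P^+=[0.2758 0.0552; 0.0552 0.6008]
step 2: x^-=[-3.8690, 2.6532]  P^-=[0.5783 0.2274; 0.2274 0.7608]  H_jac=[-0.7469 0.0000; 0.0000 -0.4692]  S=[0.4627 0.0897; 0.0897 0.4175]  K=[-0.9226 -0.0574; -0.2101 -0.8099]  nu=[1.3651, 2.4931]  x^+=[-5.2714, 0.3472]  P^+=[0.1737 0.0502; 0.0502 0.4360]

K[1,0] = -0.2101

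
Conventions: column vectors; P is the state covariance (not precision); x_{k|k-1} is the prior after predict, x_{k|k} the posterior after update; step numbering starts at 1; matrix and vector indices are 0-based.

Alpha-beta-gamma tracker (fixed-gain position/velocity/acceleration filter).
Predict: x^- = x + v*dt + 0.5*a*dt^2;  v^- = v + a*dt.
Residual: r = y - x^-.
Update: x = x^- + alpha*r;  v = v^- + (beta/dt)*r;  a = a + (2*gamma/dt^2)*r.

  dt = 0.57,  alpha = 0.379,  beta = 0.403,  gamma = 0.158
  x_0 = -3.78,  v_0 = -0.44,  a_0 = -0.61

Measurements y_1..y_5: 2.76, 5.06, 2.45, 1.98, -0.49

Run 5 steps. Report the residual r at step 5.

step 1: x_pred=-4.1299  r=6.8899  x^+=-1.5186  v^+=4.0836  a^+=6.0912
step 2: x_pred=1.7985  r=3.2615  x^+=3.0346  v^+=9.8615  a^+=9.2633
step 3: x_pred=10.1605  r=-7.7105  x^+=7.2382  v^+=9.6901  a^+=1.7640
step 4: x_pred=13.0481  r=-11.0681  x^+=8.8533  v^+=2.8702  a^+=-9.0009
step 5: x_pred=9.0271  r=-9.5171  x^+=5.4201  v^+=-8.9891  a^+=-18.2573

resid = -9.5171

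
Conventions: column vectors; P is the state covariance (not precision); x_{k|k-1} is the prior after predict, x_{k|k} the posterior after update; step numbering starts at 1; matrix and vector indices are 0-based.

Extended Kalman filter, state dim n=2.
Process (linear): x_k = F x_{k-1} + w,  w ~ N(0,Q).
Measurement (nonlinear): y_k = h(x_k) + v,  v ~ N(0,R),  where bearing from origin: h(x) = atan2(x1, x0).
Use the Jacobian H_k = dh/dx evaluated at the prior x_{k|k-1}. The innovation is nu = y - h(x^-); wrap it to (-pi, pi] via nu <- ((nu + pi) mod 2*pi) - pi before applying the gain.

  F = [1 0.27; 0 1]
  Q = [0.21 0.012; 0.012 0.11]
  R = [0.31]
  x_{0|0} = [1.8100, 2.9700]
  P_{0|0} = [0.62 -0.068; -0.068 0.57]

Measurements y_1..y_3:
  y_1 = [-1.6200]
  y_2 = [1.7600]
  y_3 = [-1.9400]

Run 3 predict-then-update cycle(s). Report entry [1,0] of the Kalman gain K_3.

step 1: x^-=[2.6119, 2.9700]  P^-=[0.8348 0.0979; 0.0979 0.6800]  H_jac=[-0.1899 0.1670]  S=[0.3528]  K=[-0.4029; 0.2691]  nu=[-2.4695]  x^+=[3.6068, 2.3055]  P^+=[0.7776 0.1362; 0.1362 0.6544]
step 2: x^-=[4.2293, 2.3055]  P^-=[1.1088 0.3249; 0.3249 0.7644]  H_jac=[-0.0994 0.1823]  S=[0.3346]  K=[-0.1523; 0.3200]  nu=[1.2609]  x^+=[4.0372, 2.7089]  P^+=[1.1010 0.3412; 0.3412 0.7302]
step 3: x^-=[4.7687, 2.7089]  P^-=[1.5485 0.5503; 0.5503 0.8402]  H_jac=[-0.0901 0.1585]  S=[0.3280]  K=[-0.1592; 0.2550]  nu=[-2.4566]  x^+=[5.1598, 2.0824]  P^+=[1.5402 0.5636; 0.5636 0.8189]

K[1,0] = 0.2550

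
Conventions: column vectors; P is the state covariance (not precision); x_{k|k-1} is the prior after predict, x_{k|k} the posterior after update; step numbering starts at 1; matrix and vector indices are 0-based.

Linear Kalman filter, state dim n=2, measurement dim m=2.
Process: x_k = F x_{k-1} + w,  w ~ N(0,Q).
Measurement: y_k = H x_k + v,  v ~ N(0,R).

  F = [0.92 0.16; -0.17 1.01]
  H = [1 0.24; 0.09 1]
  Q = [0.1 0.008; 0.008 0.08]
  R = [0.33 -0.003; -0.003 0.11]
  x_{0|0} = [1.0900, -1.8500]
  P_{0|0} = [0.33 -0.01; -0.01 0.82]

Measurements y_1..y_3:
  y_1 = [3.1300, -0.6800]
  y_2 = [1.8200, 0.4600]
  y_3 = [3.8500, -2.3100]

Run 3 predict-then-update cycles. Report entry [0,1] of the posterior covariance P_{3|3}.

P_post[0,1] = -0.0198

step 1: x^-=[0.7068, -2.0538]  P^-=[0.3974 0.0799; 0.0799 0.9295]  S=[0.8192 0.3374; 0.3374 1.0571]  K=[0.5335 -0.0609; 0.0056 0.8843]  nu=[2.9161, 1.3102]  x^+=[2.1828, -0.8790]  P^+=[0.1822 -0.0247; -0.0247 0.0995]
step 2: x^-=[1.8676, -1.2589]  P^-=[0.2495 -0.0267; -0.0267 0.1952]  S=[0.5779 0.0390; 0.0390 0.3024]  K=[0.4252 -0.0689; -0.0083 0.6386]  nu=[0.2546, 1.5508]  x^+=[1.8689, -0.2706]  P^+=[0.1458 -0.0220; -0.0220 0.0723]
step 3: x^-=[1.6761, -0.5910]  P^-=[0.2188 -0.0230; -0.0230 0.1655]  S=[0.5473 0.0330; 0.0330 0.2731]  K=[0.3933 -0.0594; -0.0054 0.5990]  nu=[2.3157, -1.8698]  x^+=[2.6979, -1.7236]  P^+=[0.1347 -0.0198; -0.0198 0.0677]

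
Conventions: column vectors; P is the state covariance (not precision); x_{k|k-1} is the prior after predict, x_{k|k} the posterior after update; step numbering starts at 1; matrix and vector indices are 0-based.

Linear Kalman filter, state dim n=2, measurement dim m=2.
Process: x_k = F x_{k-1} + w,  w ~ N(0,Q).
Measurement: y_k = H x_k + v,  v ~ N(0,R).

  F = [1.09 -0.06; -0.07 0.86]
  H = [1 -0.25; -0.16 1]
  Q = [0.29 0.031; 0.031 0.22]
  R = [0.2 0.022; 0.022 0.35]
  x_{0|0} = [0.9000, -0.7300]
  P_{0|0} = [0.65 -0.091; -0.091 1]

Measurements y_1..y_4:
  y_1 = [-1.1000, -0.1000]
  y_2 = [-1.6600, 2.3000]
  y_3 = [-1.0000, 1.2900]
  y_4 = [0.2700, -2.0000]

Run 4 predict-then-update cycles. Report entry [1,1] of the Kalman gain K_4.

step 1: x^-=[1.0248, -0.6908]  P^-=[1.0778 -0.1559; -0.1559 0.9737]  S=[1.4166 -0.5560; -0.5560 1.4012]  K=[0.8248 0.0930; -0.0025 0.7117]  nu=[-2.2975, 0.7548]  x^+=[-0.8001, -0.1478]  P^+=[0.1872 0.0806; 0.0806 0.2619]
step 2: x^-=[-0.8632, -0.0711]  P^-=[0.5028 0.0791; 0.0791 0.4049]  S=[0.6885 -0.0774; -0.0774 0.7425]  K=[0.7096 0.0722; 0.0276 0.5312]  nu=[-0.8145, 2.2330]  x^+=[-1.2800, 1.0926]  P^+=[0.1601 0.0665; 0.0665 0.1972]
step 3: x^-=[-1.4608, 1.0292]  P^-=[0.4723 0.0712; 0.0712 0.3586]  S=[0.6591 -0.0691; -0.0691 0.6979]  K=[0.6961 0.0627; 0.0245 0.4999]  nu=[0.7181, 0.0270]  x^+=[-0.9592, 1.0603]  P^+=[0.1562 0.0623; 0.0623 0.1855]
step 4: x^-=[-1.1092, 0.9790]  P^-=[0.4681 0.0681; 0.0681 0.3504]  S=[0.6559 -0.0696; -0.0696 0.6906]  K=[0.6940 0.0602; 0.0228 0.4939]  nu=[1.6239, -3.1565]  x^+=[-0.1721, -0.5431]  P^+=[0.1554 0.0612; 0.0612 0.1832]

K[1,1] = 0.4939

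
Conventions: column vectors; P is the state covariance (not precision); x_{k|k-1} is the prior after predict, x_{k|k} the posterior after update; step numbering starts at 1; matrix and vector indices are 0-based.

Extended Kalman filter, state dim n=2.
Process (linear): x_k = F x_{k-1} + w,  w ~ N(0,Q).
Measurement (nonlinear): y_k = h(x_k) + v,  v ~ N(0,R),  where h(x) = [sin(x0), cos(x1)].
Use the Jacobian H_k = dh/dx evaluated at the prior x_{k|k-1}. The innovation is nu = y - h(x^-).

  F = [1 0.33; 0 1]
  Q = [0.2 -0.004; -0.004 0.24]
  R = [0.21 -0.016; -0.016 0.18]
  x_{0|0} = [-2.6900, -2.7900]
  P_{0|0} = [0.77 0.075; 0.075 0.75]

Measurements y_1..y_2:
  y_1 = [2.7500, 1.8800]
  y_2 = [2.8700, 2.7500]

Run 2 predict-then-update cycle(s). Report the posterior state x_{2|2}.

x_post = [-3.7383, 1.2194]

step 1: x^-=[-3.6107, -2.7900]  P^-=[1.1012 0.3185; 0.3185 0.9900]  H_jac=[-0.8920 0.0000; 0.0000 0.3444]  S=[1.0861 -0.1138; -0.1138 0.2974]  K=[-0.9019 0.0236; -0.1473 1.0900]  nu=[2.2979, 2.8188]  x^+=[-5.6166, -0.0561]  P^+=[0.2128 0.0542; 0.0542 0.5765]
step 2: x^-=[-5.6351, -0.0561]  P^-=[0.5113 0.2405; 0.2405 0.8165]  H_jac=[0.7972 0.0000; 0.0000 0.0561]  S=[0.5350 -0.0052; -0.0052 0.1826]  K=[0.7629 0.0958; 0.3609 0.2612]  nu=[2.2663, 1.7516]  x^+=[-3.7383, 1.2194]  P^+=[0.1990 0.0898; 0.0898 0.7354]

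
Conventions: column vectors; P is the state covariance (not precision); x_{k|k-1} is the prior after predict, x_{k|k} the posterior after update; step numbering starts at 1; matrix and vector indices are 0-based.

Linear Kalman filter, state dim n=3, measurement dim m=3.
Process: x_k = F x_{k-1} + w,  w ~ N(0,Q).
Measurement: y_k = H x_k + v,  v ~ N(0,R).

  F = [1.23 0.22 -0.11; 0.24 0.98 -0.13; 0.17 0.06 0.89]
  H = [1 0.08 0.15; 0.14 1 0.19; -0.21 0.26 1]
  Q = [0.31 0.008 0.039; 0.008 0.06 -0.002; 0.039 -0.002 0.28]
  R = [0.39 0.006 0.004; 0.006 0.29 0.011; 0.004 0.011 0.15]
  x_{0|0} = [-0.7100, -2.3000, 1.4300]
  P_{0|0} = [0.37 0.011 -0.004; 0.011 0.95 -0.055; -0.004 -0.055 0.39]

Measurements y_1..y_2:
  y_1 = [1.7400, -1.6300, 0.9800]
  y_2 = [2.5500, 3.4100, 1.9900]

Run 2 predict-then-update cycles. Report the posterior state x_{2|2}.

step 1: x^-=[-1.5366, -2.6103, 1.0140]  P^-=[0.9302 0.3497 0.0772; 0.3497 1.0197 -0.0225; 0.0772 -0.0225 0.5962]  S=[1.4187 0.6010 0.0765; 0.6010 1.4430 0.2855; 0.0765 0.2855 0.7738]  K=[0.6487 0.0995 -0.1359; -0.0153 0.7556 -0.0586; 0.1332 -0.1394 0.7802]  nu=[3.3333, 1.0028, 0.3220]  x^+=[0.6818, -1.9225, 1.5695]  P^+=[0.2482 -0.0108 0.0382; -0.0108 0.2319 -0.0631; 0.0382 -0.0631 0.1405]
step 2: x^-=[0.2430, -1.9245, 1.3974]  P^-=[0.6853 0.1212 0.1082; 0.1212 0.3080 -0.0437; 0.1082 -0.0437 0.4039]  S=[1.1372 0.2763 0.0561; 0.2763 0.6491 0.0916; 0.0561 0.0916 0.5235]  K=[0.5999 0.1241 -0.0941; 0.0055 0.4949 -0.0663; 0.1301 -0.0808 0.7065]  nu=[2.2513, 5.0350, 1.1440]  x^+=[2.1111, 0.5038, 2.0916]  P^+=[0.2287 -0.0006 0.0378; -0.0006 0.1512 -0.0439; 0.0378 -0.0439 0.1250]

x_post = [2.1111, 0.5038, 2.0916]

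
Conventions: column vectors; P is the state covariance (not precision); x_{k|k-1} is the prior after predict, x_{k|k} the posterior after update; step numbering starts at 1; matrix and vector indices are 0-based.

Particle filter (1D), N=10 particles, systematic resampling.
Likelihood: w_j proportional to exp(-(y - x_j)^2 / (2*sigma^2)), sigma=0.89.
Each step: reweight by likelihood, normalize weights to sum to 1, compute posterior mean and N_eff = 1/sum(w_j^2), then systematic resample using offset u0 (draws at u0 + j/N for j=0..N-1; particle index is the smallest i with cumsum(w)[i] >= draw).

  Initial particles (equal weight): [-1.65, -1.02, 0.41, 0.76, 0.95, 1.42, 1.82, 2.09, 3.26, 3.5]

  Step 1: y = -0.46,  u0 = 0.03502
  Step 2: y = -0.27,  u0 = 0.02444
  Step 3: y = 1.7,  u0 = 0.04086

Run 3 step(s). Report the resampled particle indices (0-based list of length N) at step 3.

step 1: w=[0.1522, 0.3053, 0.2308, 0.1454, 0.1061, 0.0400, 0.0140, 0.0061, 0.0001, 0.0000]  mean=-0.1613  Neff=4.9049  idx=[0, 0, 1, 1, 1, 2, 2, 3, 4, 4]
step 2: w=[0.0547, 0.0547, 0.1277, 0.1277, 0.1277, 0.1360, 0.1360, 0.0932, 0.0712, 0.0712]  mean=-0.2537  Neff=9.0337  idx=[0, 2, 2, 3, 4, 5, 5, 6, 7, 8]
step 3: w=[0.0004, 0.0040, 0.0040, 0.0040, 0.0040, 0.1481, 0.1481, 0.1481, 0.2424, 0.2969]  mean=0.6318  Neff=4.6984  idx=[5, 5, 6, 7, 7, 8, 8, 9, 9, 9]

resampled_idx = [5, 5, 6, 7, 7, 8, 8, 9, 9, 9]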